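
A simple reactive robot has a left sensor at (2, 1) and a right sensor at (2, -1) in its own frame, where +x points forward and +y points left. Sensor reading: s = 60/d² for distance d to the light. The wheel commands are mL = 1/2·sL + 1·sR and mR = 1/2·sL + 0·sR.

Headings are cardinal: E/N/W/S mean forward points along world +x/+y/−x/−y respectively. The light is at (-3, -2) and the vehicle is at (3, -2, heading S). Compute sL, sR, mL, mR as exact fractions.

left sensor world pos  = (4, -4); dL² = 53
right sensor world pos = (2, -4); dR² = 29
sL = 60/53 = 60/53
sR = 60/29 = 60/29
mL = 1/2·sL + 1·sR = 4050/1537
mR = 1/2·sL + 0·sR = 30/53

60/53 60/29 4050/1537 30/53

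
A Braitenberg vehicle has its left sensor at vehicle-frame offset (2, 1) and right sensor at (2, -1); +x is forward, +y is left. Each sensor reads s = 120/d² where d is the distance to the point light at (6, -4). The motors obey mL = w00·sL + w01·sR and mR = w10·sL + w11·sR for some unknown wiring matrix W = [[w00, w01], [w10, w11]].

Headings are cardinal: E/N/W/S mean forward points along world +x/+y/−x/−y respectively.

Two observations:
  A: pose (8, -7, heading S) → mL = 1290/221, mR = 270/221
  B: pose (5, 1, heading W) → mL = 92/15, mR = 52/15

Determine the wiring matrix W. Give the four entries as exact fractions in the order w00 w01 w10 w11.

obs A: pose=(8,-7,S) → sL=60/17, sR=60/13, mL=1290/221, mR=270/221
obs B: pose=(5,1,W) → sL=24/5, sR=8/3, mL=92/15, mR=52/15
sensor matrix S = [[60/17, 60/13], [24/5, 8/3]]; det S = -2816/221
solve [mL_A; mL_B] = S·[w00; w01] and [mR_A; mR_B] = S·[w10; w11]:
  w00 = 1, w01 = 1/2, w10 = 1, w11 = -1/2

1 1/2 1 -1/2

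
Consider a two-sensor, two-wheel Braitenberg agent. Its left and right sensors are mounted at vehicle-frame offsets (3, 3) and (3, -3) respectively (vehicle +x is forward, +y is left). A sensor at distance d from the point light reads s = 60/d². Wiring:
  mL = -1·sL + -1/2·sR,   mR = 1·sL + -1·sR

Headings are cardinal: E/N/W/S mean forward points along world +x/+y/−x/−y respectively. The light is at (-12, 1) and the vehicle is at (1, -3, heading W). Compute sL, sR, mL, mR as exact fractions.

60/149 60/101 -10530/15049 -2880/15049

left sensor world pos  = (-2, -6); dL² = 149
right sensor world pos = (-2, 0); dR² = 101
sL = 60/149 = 60/149
sR = 60/101 = 60/101
mL = -1·sL + -1/2·sR = -10530/15049
mR = 1·sL + -1·sR = -2880/15049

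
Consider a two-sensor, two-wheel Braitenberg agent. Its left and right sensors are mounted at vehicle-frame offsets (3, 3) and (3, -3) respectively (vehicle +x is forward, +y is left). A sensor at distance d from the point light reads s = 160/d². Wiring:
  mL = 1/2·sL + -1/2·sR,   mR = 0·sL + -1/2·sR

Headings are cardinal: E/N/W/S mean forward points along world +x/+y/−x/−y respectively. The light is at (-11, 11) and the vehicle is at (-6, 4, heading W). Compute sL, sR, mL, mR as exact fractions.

left sensor world pos  = (-9, 1); dL² = 104
right sensor world pos = (-9, 7); dR² = 20
sL = 160/104 = 20/13
sR = 160/20 = 8
mL = 1/2·sL + -1/2·sR = -42/13
mR = 0·sL + -1/2·sR = -4

20/13 8 -42/13 -4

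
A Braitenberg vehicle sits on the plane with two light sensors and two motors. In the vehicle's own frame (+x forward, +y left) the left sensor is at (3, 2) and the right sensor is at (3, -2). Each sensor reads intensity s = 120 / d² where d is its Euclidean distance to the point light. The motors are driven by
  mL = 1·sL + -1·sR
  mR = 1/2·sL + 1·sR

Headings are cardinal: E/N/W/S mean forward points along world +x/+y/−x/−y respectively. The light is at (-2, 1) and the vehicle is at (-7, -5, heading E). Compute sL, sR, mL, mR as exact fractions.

6 30/17 72/17 81/17

left sensor world pos  = (-4, -3); dL² = 20
right sensor world pos = (-4, -7); dR² = 68
sL = 120/20 = 6
sR = 120/68 = 30/17
mL = 1·sL + -1·sR = 72/17
mR = 1/2·sL + 1·sR = 81/17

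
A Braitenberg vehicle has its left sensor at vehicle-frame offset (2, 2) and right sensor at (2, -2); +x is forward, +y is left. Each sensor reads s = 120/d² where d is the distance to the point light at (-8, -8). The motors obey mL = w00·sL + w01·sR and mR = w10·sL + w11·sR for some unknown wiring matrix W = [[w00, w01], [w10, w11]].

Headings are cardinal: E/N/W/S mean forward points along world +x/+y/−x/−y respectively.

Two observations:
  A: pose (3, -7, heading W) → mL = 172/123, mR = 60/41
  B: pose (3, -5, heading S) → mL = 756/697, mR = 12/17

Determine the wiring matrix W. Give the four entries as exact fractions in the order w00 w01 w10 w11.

1/2 1/2 1 0

obs A: pose=(3,-7,W) → sL=60/41, sR=4/3, mL=172/123, mR=60/41
obs B: pose=(3,-5,S) → sL=12/17, sR=60/41, mL=756/697, mR=12/17
sensor matrix S = [[60/41, 4/3], [12/17, 60/41]]; det S = 34304/28577
solve [mL_A; mL_B] = S·[w00; w01] and [mR_A; mR_B] = S·[w10; w11]:
  w00 = 1/2, w01 = 1/2, w10 = 1, w11 = 0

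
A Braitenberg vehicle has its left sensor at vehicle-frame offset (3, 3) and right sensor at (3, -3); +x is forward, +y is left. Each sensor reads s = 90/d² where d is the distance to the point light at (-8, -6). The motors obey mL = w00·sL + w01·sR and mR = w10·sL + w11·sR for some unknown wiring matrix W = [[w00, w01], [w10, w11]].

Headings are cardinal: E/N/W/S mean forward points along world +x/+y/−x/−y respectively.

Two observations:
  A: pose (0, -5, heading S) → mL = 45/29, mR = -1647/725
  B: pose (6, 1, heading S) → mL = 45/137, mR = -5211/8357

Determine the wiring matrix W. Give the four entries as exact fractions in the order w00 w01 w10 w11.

obs A: pose=(0,-5,S) → sL=18/25, sR=90/29, mL=45/29, mR=-1647/725
obs B: pose=(6,1,S) → sL=18/61, sR=90/137, mL=45/137, mR=-5211/8357
sensor matrix S = [[18/25, 90/29], [18/61, 90/137]]; det S = -536544/1211765
solve [mL_A; mL_B] = S·[w00; w01] and [mR_A; mR_B] = S·[w10; w11]:
  w00 = 0, w01 = 1/2, w10 = -1, w11 = -1/2

0 1/2 -1 -1/2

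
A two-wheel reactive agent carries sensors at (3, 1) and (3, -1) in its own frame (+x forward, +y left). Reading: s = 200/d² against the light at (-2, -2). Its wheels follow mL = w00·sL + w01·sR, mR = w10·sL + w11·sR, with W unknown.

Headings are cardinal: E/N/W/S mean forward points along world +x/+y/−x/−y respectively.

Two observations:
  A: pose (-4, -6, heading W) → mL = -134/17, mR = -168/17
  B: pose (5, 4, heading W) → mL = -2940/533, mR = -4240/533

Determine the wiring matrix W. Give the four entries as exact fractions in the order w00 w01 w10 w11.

obs A: pose=(-4,-6,W) → sL=4, sR=100/17, mL=-134/17, mR=-168/17
obs B: pose=(5,4,W) → sL=200/41, sR=40/13, mL=-2940/533, mR=-4240/533
sensor matrix S = [[4, 100/17], [200/41, 40/13]]; det S = -148480/9061
solve [mL_A; mL_B] = S·[w00; w01] and [mR_A; mR_B] = S·[w10; w11]:
  w00 = -1/2, w01 = -1, w10 = -1, w11 = -1

-1/2 -1 -1 -1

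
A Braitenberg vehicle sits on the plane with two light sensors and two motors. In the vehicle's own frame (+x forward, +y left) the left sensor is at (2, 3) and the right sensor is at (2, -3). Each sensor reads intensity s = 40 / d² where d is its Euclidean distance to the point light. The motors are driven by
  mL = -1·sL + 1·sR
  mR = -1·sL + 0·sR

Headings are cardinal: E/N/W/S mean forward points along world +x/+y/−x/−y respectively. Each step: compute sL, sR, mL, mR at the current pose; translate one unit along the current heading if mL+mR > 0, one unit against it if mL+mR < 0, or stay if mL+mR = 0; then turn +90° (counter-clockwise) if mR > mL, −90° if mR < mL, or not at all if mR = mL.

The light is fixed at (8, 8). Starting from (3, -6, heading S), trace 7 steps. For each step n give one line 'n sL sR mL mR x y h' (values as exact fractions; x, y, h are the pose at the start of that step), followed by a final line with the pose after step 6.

0 2/13 1/8 -3/104 -2/13 3 -6 S
1 8/61 40/149 1248/9089 -8/61 3 -5 W
2 20/101 4/13 144/1313 -20/101 2 -5 N
3 40/137 8/61 -1344/8357 -40/137 2 -6 E
4 5/34 10/89 -105/3026 -5/34 1 -6 S
5 40/337 40/181 6240/60997 -40/337 1 -5 W
6 20/101 4/13 144/1313 -20/101 2 -5 N
final 2 -6 E

n=0: pose=(3,-6,S); sL=2/13, sR=1/8; mL=-3/104, mR=-2/13; mL+mR=-19/104 → advance -1; mR−mL=-1/8 → turn -1·90°
n=1: pose=(3,-5,W); sL=8/61, sR=40/149; mL=1248/9089, mR=-8/61; mL+mR=56/9089 → advance +1; mR−mL=-40/149 → turn -1·90°
n=2: pose=(2,-5,N); sL=20/101, sR=4/13; mL=144/1313, mR=-20/101; mL+mR=-116/1313 → advance -1; mR−mL=-4/13 → turn -1·90°
n=3: pose=(2,-6,E); sL=40/137, sR=8/61; mL=-1344/8357, mR=-40/137; mL+mR=-3784/8357 → advance -1; mR−mL=-8/61 → turn -1·90°
n=4: pose=(1,-6,S); sL=5/34, sR=10/89; mL=-105/3026, mR=-5/34; mL+mR=-275/1513 → advance -1; mR−mL=-10/89 → turn -1·90°
n=5: pose=(1,-5,W); sL=40/337, sR=40/181; mL=6240/60997, mR=-40/337; mL+mR=-1000/60997 → advance -1; mR−mL=-40/181 → turn -1·90°
n=6: pose=(2,-5,N); sL=20/101, sR=4/13; mL=144/1313, mR=-20/101; mL+mR=-116/1313 → advance -1; mR−mL=-4/13 → turn -1·90°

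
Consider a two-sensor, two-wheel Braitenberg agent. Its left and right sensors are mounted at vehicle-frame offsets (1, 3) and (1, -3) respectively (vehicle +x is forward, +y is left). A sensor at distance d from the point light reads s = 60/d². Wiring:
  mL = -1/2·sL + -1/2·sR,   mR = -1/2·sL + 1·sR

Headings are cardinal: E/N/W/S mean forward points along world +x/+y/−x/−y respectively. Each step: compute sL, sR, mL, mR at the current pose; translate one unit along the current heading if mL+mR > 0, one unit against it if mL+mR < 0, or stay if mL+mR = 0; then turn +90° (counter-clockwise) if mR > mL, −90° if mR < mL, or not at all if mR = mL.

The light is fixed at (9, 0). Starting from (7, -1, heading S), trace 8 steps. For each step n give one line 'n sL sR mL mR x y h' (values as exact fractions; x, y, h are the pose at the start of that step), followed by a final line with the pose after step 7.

0 12 60/29 -204/29 -114/29 7 -1 S
1 6 6 -6 3 7 0 E
2 60/37 60 -1140/37 2190/37 6 0 N
3 3 15/8 -39/16 3/8 6 1 W
4 60 12/5 -156/5 -138/5 7 1 S
5 30/13 30 -210/13 375/13 7 2 E
6 12/5 60/13 -228/65 222/65 8 2 N
7 15/2 3 -21/4 -3/4 8 1 W
final 9 1 S

n=0: pose=(7,-1,S); sL=12, sR=60/29; mL=-204/29, mR=-114/29; mL+mR=-318/29 → advance -1; mR−mL=90/29 → turn +1·90°
n=1: pose=(7,0,E); sL=6, sR=6; mL=-6, mR=3; mL+mR=-3 → advance -1; mR−mL=9 → turn +1·90°
n=2: pose=(6,0,N); sL=60/37, sR=60; mL=-1140/37, mR=2190/37; mL+mR=1050/37 → advance +1; mR−mL=90 → turn +1·90°
n=3: pose=(6,1,W); sL=3, sR=15/8; mL=-39/16, mR=3/8; mL+mR=-33/16 → advance -1; mR−mL=45/16 → turn +1·90°
n=4: pose=(7,1,S); sL=60, sR=12/5; mL=-156/5, mR=-138/5; mL+mR=-294/5 → advance -1; mR−mL=18/5 → turn +1·90°
n=5: pose=(7,2,E); sL=30/13, sR=30; mL=-210/13, mR=375/13; mL+mR=165/13 → advance +1; mR−mL=45 → turn +1·90°
n=6: pose=(8,2,N); sL=12/5, sR=60/13; mL=-228/65, mR=222/65; mL+mR=-6/65 → advance -1; mR−mL=90/13 → turn +1·90°
n=7: pose=(8,1,W); sL=15/2, sR=3; mL=-21/4, mR=-3/4; mL+mR=-6 → advance -1; mR−mL=9/2 → turn +1·90°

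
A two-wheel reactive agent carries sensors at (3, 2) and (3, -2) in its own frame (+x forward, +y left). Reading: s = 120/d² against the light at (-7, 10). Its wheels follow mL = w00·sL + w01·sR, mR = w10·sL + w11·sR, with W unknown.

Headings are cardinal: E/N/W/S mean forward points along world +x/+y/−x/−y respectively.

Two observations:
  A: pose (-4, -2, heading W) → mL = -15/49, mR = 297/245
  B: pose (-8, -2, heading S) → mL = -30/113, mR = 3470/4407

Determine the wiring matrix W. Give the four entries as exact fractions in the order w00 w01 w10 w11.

-1/2 0 1 1/2

obs A: pose=(-4,-2,W) → sL=30/49, sR=6/5, mL=-15/49, mR=297/245
obs B: pose=(-8,-2,S) → sL=60/113, sR=20/39, mL=-30/113, mR=3470/4407
sensor matrix S = [[30/49, 6/5], [60/113, 20/39]]; det S = -23264/71981
solve [mL_A; mL_B] = S·[w00; w01] and [mR_A; mR_B] = S·[w10; w11]:
  w00 = -1/2, w01 = 0, w10 = 1, w11 = 1/2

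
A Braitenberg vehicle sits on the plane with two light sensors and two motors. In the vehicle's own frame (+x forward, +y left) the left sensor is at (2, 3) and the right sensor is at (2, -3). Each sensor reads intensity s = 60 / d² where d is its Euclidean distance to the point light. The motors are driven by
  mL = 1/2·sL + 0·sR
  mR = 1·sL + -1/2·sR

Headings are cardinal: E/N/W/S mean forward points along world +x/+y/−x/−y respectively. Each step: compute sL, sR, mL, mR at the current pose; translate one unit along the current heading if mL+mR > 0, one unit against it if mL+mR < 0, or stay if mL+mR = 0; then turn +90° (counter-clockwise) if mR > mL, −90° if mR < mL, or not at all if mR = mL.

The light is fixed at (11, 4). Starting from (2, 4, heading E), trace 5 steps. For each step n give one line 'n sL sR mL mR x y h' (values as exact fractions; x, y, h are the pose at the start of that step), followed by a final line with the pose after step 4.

0 30/29 30/29 15/29 15/29 2 4 E
1 4/3 4/3 2/3 2/3 3 4 E
2 30/17 30/17 15/17 15/17 4 4 E
3 12/5 12/5 6/5 6/5 5 4 E
4 10/3 10/3 5/3 5/3 6 4 E
final 7 4 E

n=0: pose=(2,4,E); sL=30/29, sR=30/29; mL=15/29, mR=15/29; mL+mR=30/29 → advance +1; mR−mL=0 → turn +0·90°
n=1: pose=(3,4,E); sL=4/3, sR=4/3; mL=2/3, mR=2/3; mL+mR=4/3 → advance +1; mR−mL=0 → turn +0·90°
n=2: pose=(4,4,E); sL=30/17, sR=30/17; mL=15/17, mR=15/17; mL+mR=30/17 → advance +1; mR−mL=0 → turn +0·90°
n=3: pose=(5,4,E); sL=12/5, sR=12/5; mL=6/5, mR=6/5; mL+mR=12/5 → advance +1; mR−mL=0 → turn +0·90°
n=4: pose=(6,4,E); sL=10/3, sR=10/3; mL=5/3, mR=5/3; mL+mR=10/3 → advance +1; mR−mL=0 → turn +0·90°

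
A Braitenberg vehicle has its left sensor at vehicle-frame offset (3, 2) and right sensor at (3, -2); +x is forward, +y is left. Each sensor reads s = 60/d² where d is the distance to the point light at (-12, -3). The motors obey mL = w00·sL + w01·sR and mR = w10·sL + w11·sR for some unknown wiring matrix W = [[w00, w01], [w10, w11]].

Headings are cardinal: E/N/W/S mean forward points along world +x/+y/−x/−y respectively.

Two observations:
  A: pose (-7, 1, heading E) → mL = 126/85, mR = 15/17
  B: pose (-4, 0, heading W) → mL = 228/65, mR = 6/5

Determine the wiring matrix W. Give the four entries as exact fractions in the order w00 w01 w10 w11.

obs A: pose=(-7,1,E) → sL=3/5, sR=15/17, mL=126/85, mR=15/17
obs B: pose=(-4,0,W) → sL=30/13, sR=6/5, mL=228/65, mR=6/5
sensor matrix S = [[3/5, 15/17], [30/13, 6/5]]; det S = -7272/5525
solve [mL_A; mL_B] = S·[w00; w01] and [mR_A; mR_B] = S·[w10; w11]:
  w00 = 1, w01 = 1, w10 = 0, w11 = 1

1 1 0 1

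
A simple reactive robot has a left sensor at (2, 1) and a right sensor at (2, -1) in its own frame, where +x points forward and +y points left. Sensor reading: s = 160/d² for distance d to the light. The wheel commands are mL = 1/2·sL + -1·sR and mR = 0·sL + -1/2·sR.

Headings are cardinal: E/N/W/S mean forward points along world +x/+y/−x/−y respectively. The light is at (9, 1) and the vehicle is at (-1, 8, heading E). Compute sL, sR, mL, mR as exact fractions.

left sensor world pos  = (1, 9); dL² = 128
right sensor world pos = (1, 7); dR² = 100
sL = 160/128 = 5/4
sR = 160/100 = 8/5
mL = 1/2·sL + -1·sR = -39/40
mR = 0·sL + -1/2·sR = -4/5

5/4 8/5 -39/40 -4/5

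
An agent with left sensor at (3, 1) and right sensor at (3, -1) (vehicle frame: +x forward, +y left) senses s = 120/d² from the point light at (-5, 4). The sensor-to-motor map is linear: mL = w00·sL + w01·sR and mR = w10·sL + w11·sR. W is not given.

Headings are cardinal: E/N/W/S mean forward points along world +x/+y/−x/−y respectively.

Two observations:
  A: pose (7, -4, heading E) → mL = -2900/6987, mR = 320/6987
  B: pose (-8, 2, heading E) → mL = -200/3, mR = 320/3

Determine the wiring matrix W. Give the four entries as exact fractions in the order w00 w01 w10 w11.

-1/2 -1/2 1 -1

obs A: pose=(7,-4,E) → sL=60/137, sR=20/51, mL=-2900/6987, mR=320/6987
obs B: pose=(-8,2,E) → sL=120, sR=40/3, mL=-200/3, mR=320/3
sensor matrix S = [[60/137, 20/51], [120, 40/3]]; det S = -96000/2329
solve [mL_A; mL_B] = S·[w00; w01] and [mR_A; mR_B] = S·[w10; w11]:
  w00 = -1/2, w01 = -1/2, w10 = 1, w11 = -1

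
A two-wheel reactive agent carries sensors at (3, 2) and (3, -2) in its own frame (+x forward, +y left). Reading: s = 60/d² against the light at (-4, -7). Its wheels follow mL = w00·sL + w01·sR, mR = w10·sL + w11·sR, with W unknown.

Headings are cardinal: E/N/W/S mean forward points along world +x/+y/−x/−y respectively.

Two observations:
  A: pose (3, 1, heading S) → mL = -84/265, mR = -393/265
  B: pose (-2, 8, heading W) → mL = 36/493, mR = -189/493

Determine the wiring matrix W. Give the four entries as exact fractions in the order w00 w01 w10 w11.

1/2 -1/2 -1/2 -1

obs A: pose=(3,1,S) → sL=30/53, sR=6/5, mL=-84/265, mR=-393/265
obs B: pose=(-2,8,W) → sL=6/17, sR=6/29, mL=36/493, mR=-189/493
sensor matrix S = [[30/53, 6/5], [6/17, 6/29]]; det S = -40032/130645
solve [mL_A; mL_B] = S·[w00; w01] and [mR_A; mR_B] = S·[w10; w11]:
  w00 = 1/2, w01 = -1/2, w10 = -1/2, w11 = -1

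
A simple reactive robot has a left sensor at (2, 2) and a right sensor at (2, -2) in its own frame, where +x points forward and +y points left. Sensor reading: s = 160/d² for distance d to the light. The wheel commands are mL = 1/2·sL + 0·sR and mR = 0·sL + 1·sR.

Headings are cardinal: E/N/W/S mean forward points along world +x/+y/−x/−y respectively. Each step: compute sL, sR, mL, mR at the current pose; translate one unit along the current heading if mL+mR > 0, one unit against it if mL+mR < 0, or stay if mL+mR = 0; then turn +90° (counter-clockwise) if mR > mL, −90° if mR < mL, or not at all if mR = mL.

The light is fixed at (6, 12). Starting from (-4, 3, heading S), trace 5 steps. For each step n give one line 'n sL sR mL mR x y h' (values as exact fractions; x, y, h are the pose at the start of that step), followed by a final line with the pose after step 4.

0 32/37 32/53 16/37 32/53 -4 3 S
1 5/4 10/13 5/8 10/13 -4 2 E
2 32/37 160/113 16/37 160/113 -3 2 N
3 80/121 16/17 40/121 16/17 -3 3 W
4 32/37 32/53 16/37 32/53 -4 3 S
final -4 2 E

n=0: pose=(-4,3,S); sL=32/37, sR=32/53; mL=16/37, mR=32/53; mL+mR=2032/1961 → advance +1; mR−mL=336/1961 → turn +1·90°
n=1: pose=(-4,2,E); sL=5/4, sR=10/13; mL=5/8, mR=10/13; mL+mR=145/104 → advance +1; mR−mL=15/104 → turn +1·90°
n=2: pose=(-3,2,N); sL=32/37, sR=160/113; mL=16/37, mR=160/113; mL+mR=7728/4181 → advance +1; mR−mL=4112/4181 → turn +1·90°
n=3: pose=(-3,3,W); sL=80/121, sR=16/17; mL=40/121, mR=16/17; mL+mR=2616/2057 → advance +1; mR−mL=1256/2057 → turn +1·90°
n=4: pose=(-4,3,S); sL=32/37, sR=32/53; mL=16/37, mR=32/53; mL+mR=2032/1961 → advance +1; mR−mL=336/1961 → turn +1·90°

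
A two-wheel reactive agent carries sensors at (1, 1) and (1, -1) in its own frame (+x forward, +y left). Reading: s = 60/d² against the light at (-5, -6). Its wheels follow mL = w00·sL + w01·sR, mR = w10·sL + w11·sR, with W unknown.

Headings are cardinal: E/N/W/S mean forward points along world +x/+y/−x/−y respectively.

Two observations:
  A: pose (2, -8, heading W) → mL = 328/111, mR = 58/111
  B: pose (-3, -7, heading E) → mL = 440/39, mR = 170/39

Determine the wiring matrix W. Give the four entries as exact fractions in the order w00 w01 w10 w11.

1 1 1 -1/2

obs A: pose=(2,-8,W) → sL=4/3, sR=60/37, mL=328/111, mR=58/111
obs B: pose=(-3,-7,E) → sL=20/3, sR=60/13, mL=440/39, mR=170/39
sensor matrix S = [[4/3, 60/37], [20/3, 60/13]]; det S = -2240/481
solve [mL_A; mL_B] = S·[w00; w01] and [mR_A; mR_B] = S·[w10; w11]:
  w00 = 1, w01 = 1, w10 = 1, w11 = -1/2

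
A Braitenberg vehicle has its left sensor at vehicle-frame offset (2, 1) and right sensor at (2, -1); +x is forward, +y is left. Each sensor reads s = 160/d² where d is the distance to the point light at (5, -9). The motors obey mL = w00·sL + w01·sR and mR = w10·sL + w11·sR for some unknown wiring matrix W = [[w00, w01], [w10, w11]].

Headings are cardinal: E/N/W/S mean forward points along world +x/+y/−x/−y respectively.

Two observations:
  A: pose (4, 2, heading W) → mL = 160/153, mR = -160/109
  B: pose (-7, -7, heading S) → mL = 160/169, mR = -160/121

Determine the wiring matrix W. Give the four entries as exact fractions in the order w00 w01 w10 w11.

0 1 -1 0

obs A: pose=(4,2,W) → sL=160/109, sR=160/153, mL=160/153, mR=-160/109
obs B: pose=(-7,-7,S) → sL=160/121, sR=160/169, mL=160/169, mR=-160/121
sensor matrix S = [[160/109, 160/153], [160/121, 160/169]]; det S = 2355200/341027973
solve [mL_A; mL_B] = S·[w00; w01] and [mR_A; mR_B] = S·[w10; w11]:
  w00 = 0, w01 = 1, w10 = -1, w11 = 0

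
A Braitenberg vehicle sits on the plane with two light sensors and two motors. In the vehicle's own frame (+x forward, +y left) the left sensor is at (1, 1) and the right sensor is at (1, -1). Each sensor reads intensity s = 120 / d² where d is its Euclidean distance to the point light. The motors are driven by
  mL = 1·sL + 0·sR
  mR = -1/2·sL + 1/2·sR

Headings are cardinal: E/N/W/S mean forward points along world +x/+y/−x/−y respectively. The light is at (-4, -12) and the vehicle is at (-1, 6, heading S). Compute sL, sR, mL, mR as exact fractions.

24/61 120/293 24/61 144/17873

left sensor world pos  = (0, 5); dL² = 305
right sensor world pos = (-2, 5); dR² = 293
sL = 120/305 = 24/61
sR = 120/293 = 120/293
mL = 1·sL + 0·sR = 24/61
mR = -1/2·sL + 1/2·sR = 144/17873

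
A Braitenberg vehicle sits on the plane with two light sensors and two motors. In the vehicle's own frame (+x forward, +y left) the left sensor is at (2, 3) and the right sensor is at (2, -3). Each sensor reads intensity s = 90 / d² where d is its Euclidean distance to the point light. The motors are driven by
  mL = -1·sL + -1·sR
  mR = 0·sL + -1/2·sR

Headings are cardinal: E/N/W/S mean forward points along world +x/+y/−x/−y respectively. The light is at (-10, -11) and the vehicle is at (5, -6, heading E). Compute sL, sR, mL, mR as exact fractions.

90/353 90/293 -58140/103429 -45/293

left sensor world pos  = (7, -3); dL² = 353
right sensor world pos = (7, -9); dR² = 293
sL = 90/353 = 90/353
sR = 90/293 = 90/293
mL = -1·sL + -1·sR = -58140/103429
mR = 0·sL + -1/2·sR = -45/293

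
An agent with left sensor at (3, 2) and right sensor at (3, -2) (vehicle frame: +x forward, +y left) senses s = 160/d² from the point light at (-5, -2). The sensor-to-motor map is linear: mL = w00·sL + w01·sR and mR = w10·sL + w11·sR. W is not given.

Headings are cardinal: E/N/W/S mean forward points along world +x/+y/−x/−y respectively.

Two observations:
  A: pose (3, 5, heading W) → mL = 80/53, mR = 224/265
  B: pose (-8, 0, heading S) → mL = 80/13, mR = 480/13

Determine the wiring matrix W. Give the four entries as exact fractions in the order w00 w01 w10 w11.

obs A: pose=(3,5,W) → sL=16/5, sR=80/53, mL=80/53, mR=224/265
obs B: pose=(-8,0,S) → sL=80, sR=80/13, mL=80/13, mR=480/13
sensor matrix S = [[16/5, 80/53], [80, 80/13]]; det S = -69632/689
solve [mL_A; mL_B] = S·[w00; w01] and [mR_A; mR_B] = S·[w10; w11]:
  w00 = 0, w01 = 1, w10 = 1/2, w11 = -1/2

0 1 1/2 -1/2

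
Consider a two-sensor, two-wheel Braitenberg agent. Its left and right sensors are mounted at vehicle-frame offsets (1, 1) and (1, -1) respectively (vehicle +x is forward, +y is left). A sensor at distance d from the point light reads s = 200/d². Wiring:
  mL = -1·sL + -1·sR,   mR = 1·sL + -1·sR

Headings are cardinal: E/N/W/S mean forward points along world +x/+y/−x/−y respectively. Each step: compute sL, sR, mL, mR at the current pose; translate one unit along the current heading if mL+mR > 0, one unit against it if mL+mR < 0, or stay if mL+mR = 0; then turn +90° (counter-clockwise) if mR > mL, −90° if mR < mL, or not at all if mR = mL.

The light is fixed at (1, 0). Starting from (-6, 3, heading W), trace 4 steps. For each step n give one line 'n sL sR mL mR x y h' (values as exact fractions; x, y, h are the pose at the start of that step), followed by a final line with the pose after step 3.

n=0: pose=(-6,3,W); sL=50/17, sR=5/2; mL=-185/34, mR=15/34; mL+mR=-5 → advance -1; mR−mL=100/17 → turn +1·90°
n=1: pose=(-5,3,S); sL=200/29, sR=200/53; mL=-16400/1537, mR=4800/1537; mL+mR=-400/53 → advance -1; mR−mL=400/29 → turn +1·90°
n=2: pose=(-5,4,E); sL=4, sR=100/17; mL=-168/17, mR=-32/17; mL+mR=-200/17 → advance -1; mR−mL=8 → turn +1·90°
n=3: pose=(-6,4,N); sL=200/89, sR=200/61; mL=-30000/5429, mR=-5600/5429; mL+mR=-400/61 → advance -1; mR−mL=400/89 → turn +1·90°

0 50/17 5/2 -185/34 15/34 -6 3 W
1 200/29 200/53 -16400/1537 4800/1537 -5 3 S
2 4 100/17 -168/17 -32/17 -5 4 E
3 200/89 200/61 -30000/5429 -5600/5429 -6 4 N
final -6 3 W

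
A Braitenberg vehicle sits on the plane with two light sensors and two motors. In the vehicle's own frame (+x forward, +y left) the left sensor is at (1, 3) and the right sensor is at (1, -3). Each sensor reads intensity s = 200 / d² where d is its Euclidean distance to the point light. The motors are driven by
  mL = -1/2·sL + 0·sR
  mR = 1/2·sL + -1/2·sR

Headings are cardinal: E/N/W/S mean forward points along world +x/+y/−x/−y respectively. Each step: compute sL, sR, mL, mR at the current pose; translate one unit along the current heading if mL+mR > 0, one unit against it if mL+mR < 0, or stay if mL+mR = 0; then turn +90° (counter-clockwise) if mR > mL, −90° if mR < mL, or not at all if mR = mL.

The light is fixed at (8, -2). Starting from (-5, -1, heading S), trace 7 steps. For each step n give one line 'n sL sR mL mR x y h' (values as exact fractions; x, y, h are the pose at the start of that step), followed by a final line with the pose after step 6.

n=0: pose=(-5,-1,S); sL=2, sR=25/32; mL=-1, mR=39/64; mL+mR=-25/64 → advance -1; mR−mL=103/64 → turn +1·90°
n=1: pose=(-5,0,E); sL=200/169, sR=40/29; mL=-100/169, mR=-480/4901; mL+mR=-20/29 → advance -1; mR−mL=2420/4901 → turn +1·90°
n=2: pose=(-6,0,N); sL=100/149, sR=20/13; mL=-50/149, mR=-840/1937; mL+mR=-10/13 → advance -1; mR−mL=-190/1937 → turn -1·90°
n=3: pose=(-6,-1,E); sL=40/37, sR=200/173; mL=-20/37, mR=-240/6401; mL+mR=-100/173 → advance -1; mR−mL=3220/6401 → turn +1·90°
n=4: pose=(-7,-1,N); sL=25/41, sR=50/37; mL=-25/82, mR=-1125/3034; mL+mR=-25/37 → advance -1; mR−mL=-100/1517 → turn -1·90°
n=5: pose=(-7,-2,E); sL=40/41, sR=40/41; mL=-20/41, mR=0; mL+mR=-20/41 → advance -1; mR−mL=20/41 → turn +1·90°
n=6: pose=(-8,-2,N); sL=100/181, sR=20/17; mL=-50/181, mR=-960/3077; mL+mR=-10/17 → advance -1; mR−mL=-110/3077 → turn -1·90°

0 2 25/32 -1 39/64 -5 -1 S
1 200/169 40/29 -100/169 -480/4901 -5 0 E
2 100/149 20/13 -50/149 -840/1937 -6 0 N
3 40/37 200/173 -20/37 -240/6401 -6 -1 E
4 25/41 50/37 -25/82 -1125/3034 -7 -1 N
5 40/41 40/41 -20/41 0 -7 -2 E
6 100/181 20/17 -50/181 -960/3077 -8 -2 N
final -8 -3 E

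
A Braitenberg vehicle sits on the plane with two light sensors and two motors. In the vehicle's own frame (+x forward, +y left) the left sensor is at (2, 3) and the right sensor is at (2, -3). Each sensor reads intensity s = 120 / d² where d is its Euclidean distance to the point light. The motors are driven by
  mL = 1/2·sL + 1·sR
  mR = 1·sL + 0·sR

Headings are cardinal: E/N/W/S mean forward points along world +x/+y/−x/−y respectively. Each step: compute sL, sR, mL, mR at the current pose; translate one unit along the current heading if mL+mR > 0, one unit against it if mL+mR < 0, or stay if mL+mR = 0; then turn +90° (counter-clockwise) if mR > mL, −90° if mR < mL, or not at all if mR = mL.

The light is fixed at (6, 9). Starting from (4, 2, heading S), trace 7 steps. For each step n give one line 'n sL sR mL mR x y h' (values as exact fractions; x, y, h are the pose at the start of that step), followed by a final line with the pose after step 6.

n=0: pose=(4,2,S); sL=60/41, sR=60/53; mL=4050/2173, mR=60/41; mL+mR=7230/2173 → advance +1; mR−mL=-870/2173 → turn -1·90°
n=1: pose=(4,1,W); sL=120/137, sR=120/41; mL=18900/5617, mR=120/137; mL+mR=23820/5617 → advance +1; mR−mL=-13980/5617 → turn -1·90°
n=2: pose=(3,1,N); sL=5/3, sR=10/3; mL=25/6, mR=5/3; mL+mR=35/6 → advance +1; mR−mL=-5/2 → turn -1·90°
n=3: pose=(3,2,E); sL=120/17, sR=120/101; mL=8100/1717, mR=120/17; mL+mR=20220/1717 → advance +1; mR−mL=4020/1717 → turn +1·90°
n=4: pose=(4,2,N); sL=12/5, sR=60/13; mL=378/65, mR=12/5; mL+mR=534/65 → advance +1; mR−mL=-222/65 → turn -1·90°
n=5: pose=(4,3,E); sL=40/3, sR=40/27; mL=220/27, mR=40/3; mL+mR=580/27 → advance +1; mR−mL=140/27 → turn +1·90°
n=6: pose=(5,3,N); sL=15/4, sR=6; mL=63/8, mR=15/4; mL+mR=93/8 → advance +1; mR−mL=-33/8 → turn -1·90°

0 60/41 60/53 4050/2173 60/41 4 2 S
1 120/137 120/41 18900/5617 120/137 4 1 W
2 5/3 10/3 25/6 5/3 3 1 N
3 120/17 120/101 8100/1717 120/17 3 2 E
4 12/5 60/13 378/65 12/5 4 2 N
5 40/3 40/27 220/27 40/3 4 3 E
6 15/4 6 63/8 15/4 5 3 N
final 5 4 E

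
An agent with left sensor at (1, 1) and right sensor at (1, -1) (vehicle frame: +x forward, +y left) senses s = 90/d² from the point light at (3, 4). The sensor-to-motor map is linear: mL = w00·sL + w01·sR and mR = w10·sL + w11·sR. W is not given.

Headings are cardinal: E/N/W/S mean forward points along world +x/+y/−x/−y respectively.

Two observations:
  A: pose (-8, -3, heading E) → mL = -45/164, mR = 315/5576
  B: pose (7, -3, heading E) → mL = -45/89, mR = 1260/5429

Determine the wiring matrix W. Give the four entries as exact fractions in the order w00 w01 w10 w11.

obs A: pose=(-8,-3,E) → sL=45/68, sR=45/82, mL=-45/164, mR=315/5576
obs B: pose=(7,-3,E) → sL=90/61, sR=90/89, mL=-45/89, mR=1260/5429
sensor matrix S = [[45/68, 45/82], [90/61, 90/89]]; det S = -1063125/7568026
solve [mL_A; mL_B] = S·[w00; w01] and [mR_A; mR_B] = S·[w10; w11]:
  w00 = 0, w01 = -1/2, w10 = 1/2, w11 = -1/2

0 -1/2 1/2 -1/2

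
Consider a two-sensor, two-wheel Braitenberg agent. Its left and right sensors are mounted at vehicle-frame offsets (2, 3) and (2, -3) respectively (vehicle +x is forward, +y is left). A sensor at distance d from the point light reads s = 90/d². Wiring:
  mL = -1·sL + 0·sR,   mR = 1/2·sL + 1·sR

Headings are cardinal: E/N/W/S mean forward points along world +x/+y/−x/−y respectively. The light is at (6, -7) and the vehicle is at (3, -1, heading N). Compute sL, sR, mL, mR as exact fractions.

left sensor world pos  = (0, 1); dL² = 100
right sensor world pos = (6, 1); dR² = 64
sL = 90/100 = 9/10
sR = 90/64 = 45/32
mL = -1·sL + 0·sR = -9/10
mR = 1/2·sL + 1·sR = 297/160

9/10 45/32 -9/10 297/160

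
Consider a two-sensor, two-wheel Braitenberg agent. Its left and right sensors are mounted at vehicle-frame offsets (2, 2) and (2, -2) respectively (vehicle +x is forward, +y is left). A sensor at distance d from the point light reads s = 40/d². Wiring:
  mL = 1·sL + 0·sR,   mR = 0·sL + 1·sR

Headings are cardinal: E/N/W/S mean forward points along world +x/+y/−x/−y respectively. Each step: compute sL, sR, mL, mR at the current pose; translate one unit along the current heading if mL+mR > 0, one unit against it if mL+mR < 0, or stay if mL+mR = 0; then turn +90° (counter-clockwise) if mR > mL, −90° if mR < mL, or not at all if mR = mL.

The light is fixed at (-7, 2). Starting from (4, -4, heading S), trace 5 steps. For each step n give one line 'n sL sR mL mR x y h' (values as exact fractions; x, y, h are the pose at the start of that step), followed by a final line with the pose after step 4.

n=0: pose=(4,-4,S); sL=40/233, sR=8/29; mL=40/233, mR=8/29; mL+mR=3024/6757 → advance +1; mR−mL=704/6757 → turn +1·90°
n=1: pose=(4,-5,E); sL=20/97, sR=4/25; mL=20/97, mR=4/25; mL+mR=888/2425 → advance +1; mR−mL=-112/2425 → turn -1·90°
n=2: pose=(5,-5,S); sL=40/277, sR=40/181; mL=40/277, mR=40/181; mL+mR=18320/50137 → advance +1; mR−mL=3840/50137 → turn +1·90°
n=3: pose=(5,-6,E); sL=5/29, sR=5/37; mL=5/29, mR=5/37; mL+mR=330/1073 → advance +1; mR−mL=-40/1073 → turn -1·90°
n=4: pose=(6,-6,S); sL=8/65, sR=40/221; mL=8/65, mR=40/221; mL+mR=336/1105 → advance +1; mR−mL=64/1105 → turn +1·90°

0 40/233 8/29 40/233 8/29 4 -4 S
1 20/97 4/25 20/97 4/25 4 -5 E
2 40/277 40/181 40/277 40/181 5 -5 S
3 5/29 5/37 5/29 5/37 5 -6 E
4 8/65 40/221 8/65 40/221 6 -6 S
final 6 -7 E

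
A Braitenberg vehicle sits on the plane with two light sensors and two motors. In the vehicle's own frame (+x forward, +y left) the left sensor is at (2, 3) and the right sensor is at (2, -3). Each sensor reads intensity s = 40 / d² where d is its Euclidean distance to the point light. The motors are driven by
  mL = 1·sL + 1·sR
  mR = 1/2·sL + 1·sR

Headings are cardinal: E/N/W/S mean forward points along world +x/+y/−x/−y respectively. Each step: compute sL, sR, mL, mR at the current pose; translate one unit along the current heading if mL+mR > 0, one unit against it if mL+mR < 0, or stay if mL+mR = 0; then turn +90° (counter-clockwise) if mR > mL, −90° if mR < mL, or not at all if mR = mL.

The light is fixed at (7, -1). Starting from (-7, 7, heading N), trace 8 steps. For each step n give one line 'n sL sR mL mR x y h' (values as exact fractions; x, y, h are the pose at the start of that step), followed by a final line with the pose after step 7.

0 40/389 40/221 24400/85969 19980/85969 -7 7 N
1 5/36 2/9 13/36 7/24 -7 8 E
2 40/149 8/61 3632/9089 2412/9089 -6 8 S
3 4/25 20/173 1192/4325 846/4325 -6 7 W
4 40/389 40/221 24400/85969 19980/85969 -7 7 N
5 5/36 2/9 13/36 7/24 -7 8 E
6 40/149 8/61 3632/9089 2412/9089 -6 8 S
7 4/25 20/173 1192/4325 846/4325 -6 7 W
final -7 7 N

n=0: pose=(-7,7,N); sL=40/389, sR=40/221; mL=24400/85969, mR=19980/85969; mL+mR=44380/85969 → advance +1; mR−mL=-20/389 → turn -1·90°
n=1: pose=(-7,8,E); sL=5/36, sR=2/9; mL=13/36, mR=7/24; mL+mR=47/72 → advance +1; mR−mL=-5/72 → turn -1·90°
n=2: pose=(-6,8,S); sL=40/149, sR=8/61; mL=3632/9089, mR=2412/9089; mL+mR=6044/9089 → advance +1; mR−mL=-20/149 → turn -1·90°
n=3: pose=(-6,7,W); sL=4/25, sR=20/173; mL=1192/4325, mR=846/4325; mL+mR=2038/4325 → advance +1; mR−mL=-2/25 → turn -1·90°
n=4: pose=(-7,7,N); sL=40/389, sR=40/221; mL=24400/85969, mR=19980/85969; mL+mR=44380/85969 → advance +1; mR−mL=-20/389 → turn -1·90°
n=5: pose=(-7,8,E); sL=5/36, sR=2/9; mL=13/36, mR=7/24; mL+mR=47/72 → advance +1; mR−mL=-5/72 → turn -1·90°
n=6: pose=(-6,8,S); sL=40/149, sR=8/61; mL=3632/9089, mR=2412/9089; mL+mR=6044/9089 → advance +1; mR−mL=-20/149 → turn -1·90°
n=7: pose=(-6,7,W); sL=4/25, sR=20/173; mL=1192/4325, mR=846/4325; mL+mR=2038/4325 → advance +1; mR−mL=-2/25 → turn -1·90°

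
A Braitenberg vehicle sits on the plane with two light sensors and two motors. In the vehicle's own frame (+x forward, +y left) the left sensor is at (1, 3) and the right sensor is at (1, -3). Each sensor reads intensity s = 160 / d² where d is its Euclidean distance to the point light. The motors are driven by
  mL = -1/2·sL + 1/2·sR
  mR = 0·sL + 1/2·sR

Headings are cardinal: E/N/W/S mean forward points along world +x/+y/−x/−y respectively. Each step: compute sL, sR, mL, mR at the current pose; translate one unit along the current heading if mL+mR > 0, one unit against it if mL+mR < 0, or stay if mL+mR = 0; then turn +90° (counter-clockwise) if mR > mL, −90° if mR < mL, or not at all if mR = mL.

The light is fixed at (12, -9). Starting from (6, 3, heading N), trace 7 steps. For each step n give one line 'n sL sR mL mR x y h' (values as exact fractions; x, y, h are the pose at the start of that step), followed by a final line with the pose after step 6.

n=0: pose=(6,3,N); sL=16/25, sR=80/89; mL=288/2225, mR=40/89; mL+mR=1288/2225 → advance +1; mR−mL=8/25 → turn +1·90°
n=1: pose=(6,4,W); sL=160/149, sR=32/61; mL=-2496/9089, mR=16/61; mL+mR=-112/9089 → advance -1; mR−mL=80/149 → turn +1·90°
n=2: pose=(7,4,S); sL=40/37, sR=10/13; mL=-75/481, mR=5/13; mL+mR=110/481 → advance +1; mR−mL=20/37 → turn +1·90°
n=3: pose=(7,3,E); sL=160/241, sR=160/97; mL=11520/23377, mR=80/97; mL+mR=30800/23377 → advance +1; mR−mL=80/241 → turn +1·90°
n=4: pose=(8,3,N); sL=80/109, sR=16/17; mL=192/1853, mR=8/17; mL+mR=1064/1853 → advance +1; mR−mL=40/109 → turn +1·90°
n=5: pose=(8,4,W); sL=32/25, sR=160/281; mL=-2496/7025, mR=80/281; mL+mR=-496/7025 → advance -1; mR−mL=16/25 → turn +1·90°
n=6: pose=(9,4,S); sL=10/9, sR=8/9; mL=-1/9, mR=4/9; mL+mR=1/3 → advance +1; mR−mL=5/9 → turn +1·90°

0 16/25 80/89 288/2225 40/89 6 3 N
1 160/149 32/61 -2496/9089 16/61 6 4 W
2 40/37 10/13 -75/481 5/13 7 4 S
3 160/241 160/97 11520/23377 80/97 7 3 E
4 80/109 16/17 192/1853 8/17 8 3 N
5 32/25 160/281 -2496/7025 80/281 8 4 W
6 10/9 8/9 -1/9 4/9 9 4 S
final 9 3 E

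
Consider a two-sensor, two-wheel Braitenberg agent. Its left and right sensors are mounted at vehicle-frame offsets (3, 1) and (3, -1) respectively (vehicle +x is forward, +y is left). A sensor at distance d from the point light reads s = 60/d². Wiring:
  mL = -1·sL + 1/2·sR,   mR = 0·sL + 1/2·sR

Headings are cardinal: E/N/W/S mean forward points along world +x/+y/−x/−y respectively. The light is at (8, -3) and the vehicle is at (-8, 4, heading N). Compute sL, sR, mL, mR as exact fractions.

left sensor world pos  = (-9, 7); dL² = 389
right sensor world pos = (-7, 7); dR² = 325
sL = 60/389 = 60/389
sR = 60/325 = 12/65
mL = -1·sL + 1/2·sR = -1566/25285
mR = 0·sL + 1/2·sR = 6/65

60/389 12/65 -1566/25285 6/65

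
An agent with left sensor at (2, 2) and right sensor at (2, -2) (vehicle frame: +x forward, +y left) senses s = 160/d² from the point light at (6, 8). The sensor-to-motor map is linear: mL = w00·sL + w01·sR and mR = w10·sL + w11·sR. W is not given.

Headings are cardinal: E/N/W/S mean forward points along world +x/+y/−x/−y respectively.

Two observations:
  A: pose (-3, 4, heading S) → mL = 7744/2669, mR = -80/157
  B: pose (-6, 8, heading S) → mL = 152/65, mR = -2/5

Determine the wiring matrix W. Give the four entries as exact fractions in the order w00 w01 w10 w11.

obs A: pose=(-3,4,S) → sL=32/17, sR=160/157, mL=7744/2669, mR=-80/157
obs B: pose=(-6,8,S) → sL=20/13, sR=4/5, mL=152/65, mR=-2/5
sensor matrix S = [[32/17, 160/157], [20/13, 4/5]]; det S = -10752/173485
solve [mL_A; mL_B] = S·[w00; w01] and [mR_A; mR_B] = S·[w10; w11]:
  w00 = 1, w01 = 1, w10 = 0, w11 = -1/2

1 1 0 -1/2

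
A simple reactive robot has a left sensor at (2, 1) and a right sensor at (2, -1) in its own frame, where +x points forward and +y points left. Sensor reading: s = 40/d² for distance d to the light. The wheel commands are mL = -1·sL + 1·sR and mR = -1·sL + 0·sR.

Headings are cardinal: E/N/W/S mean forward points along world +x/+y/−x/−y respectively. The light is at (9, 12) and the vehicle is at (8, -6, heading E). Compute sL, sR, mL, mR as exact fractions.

left sensor world pos  = (10, -5); dL² = 290
right sensor world pos = (10, -7); dR² = 362
sL = 40/290 = 4/29
sR = 40/362 = 20/181
mL = -1·sL + 1·sR = -144/5249
mR = -1·sL + 0·sR = -4/29

4/29 20/181 -144/5249 -4/29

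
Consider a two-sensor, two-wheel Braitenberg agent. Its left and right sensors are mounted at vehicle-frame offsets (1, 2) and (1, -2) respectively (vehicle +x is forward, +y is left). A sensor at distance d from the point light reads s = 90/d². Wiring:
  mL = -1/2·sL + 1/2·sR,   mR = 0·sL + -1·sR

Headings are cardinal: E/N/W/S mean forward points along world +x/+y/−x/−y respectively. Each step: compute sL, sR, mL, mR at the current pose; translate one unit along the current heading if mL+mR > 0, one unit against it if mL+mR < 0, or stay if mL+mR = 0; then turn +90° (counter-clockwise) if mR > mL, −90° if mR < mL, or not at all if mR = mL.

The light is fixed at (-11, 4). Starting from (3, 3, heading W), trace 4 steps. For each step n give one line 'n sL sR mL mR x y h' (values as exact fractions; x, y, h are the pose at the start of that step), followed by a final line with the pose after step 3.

n=0: pose=(3,3,W); sL=45/89, sR=9/17; mL=18/1513, mR=-9/17; mL+mR=-783/1513 → advance -1; mR−mL=-819/1513 → turn -1·90°
n=1: pose=(4,3,N); sL=90/169, sR=90/289; mL=-5400/48841, mR=-90/289; mL+mR=-20610/48841 → advance -1; mR−mL=-9810/48841 → turn -1·90°
n=2: pose=(4,2,E); sL=45/128, sR=45/136; mL=-45/4352, mR=-45/136; mL+mR=-1485/4352 → advance -1; mR−mL=-1395/4352 → turn -1·90°
n=3: pose=(3,2,S); sL=18/53, sR=10/17; mL=112/901, mR=-10/17; mL+mR=-418/901 → advance -1; mR−mL=-642/901 → turn -1·90°

0 45/89 9/17 18/1513 -9/17 3 3 W
1 90/169 90/289 -5400/48841 -90/289 4 3 N
2 45/128 45/136 -45/4352 -45/136 4 2 E
3 18/53 10/17 112/901 -10/17 3 2 S
final 3 3 W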